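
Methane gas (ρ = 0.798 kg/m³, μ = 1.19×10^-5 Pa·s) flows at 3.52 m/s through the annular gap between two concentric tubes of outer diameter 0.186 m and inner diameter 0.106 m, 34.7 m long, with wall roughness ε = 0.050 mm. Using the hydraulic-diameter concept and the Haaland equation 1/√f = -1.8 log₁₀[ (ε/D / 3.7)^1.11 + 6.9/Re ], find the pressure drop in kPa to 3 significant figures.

Hydraulic diameter D_h = 4A/P = D_o - D_i = 0.186 - 0.106 = 0.08 m.
Re = ρVD_h/μ = 0.798·3.52·0.08/1.19e-05 = 1.888e+04.
ε/D_h = 5e-05/0.08 = 0.000625; Haaland gives 1/√f = -1.8 log₁₀[6.5e-05+0.000365] = 6.059, so f = 0.02724.
ΔP = f(L/D_h)(ρV²/2) = 0.02724·34.7/0.08·4.944 = 58.41 Pa.
ΔP = 0.0584 kPa.

ΔP ≈ 0.0584 kPa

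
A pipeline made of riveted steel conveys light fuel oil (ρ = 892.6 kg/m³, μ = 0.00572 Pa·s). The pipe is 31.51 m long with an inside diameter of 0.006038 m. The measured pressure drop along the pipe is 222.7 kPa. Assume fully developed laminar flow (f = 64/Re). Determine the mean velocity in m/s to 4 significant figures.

For laminar flow, f = 64/Re with Re = ρVD/μ, so Darcy-Weisbach reduces to ΔP = 32μLV/D². Solving for V: V = ΔP·D²/(32μL) = 2.227e+05·(0.006038)²/(32·0.00572·31.51) = 1.408 m/s.
Check: Re = ρVD/μ = 892.6·1.408·0.006038/0.00572 = 1326 < 2300, so the laminar assumption holds.

V ≈ 1.408 m/s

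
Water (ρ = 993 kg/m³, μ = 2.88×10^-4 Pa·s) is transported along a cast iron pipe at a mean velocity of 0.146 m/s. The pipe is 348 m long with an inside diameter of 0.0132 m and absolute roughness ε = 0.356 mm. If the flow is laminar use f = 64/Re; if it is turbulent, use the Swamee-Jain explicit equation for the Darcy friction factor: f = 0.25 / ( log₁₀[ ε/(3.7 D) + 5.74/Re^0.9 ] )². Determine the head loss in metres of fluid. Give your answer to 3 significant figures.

Reynolds number Re = ρVD/μ = 993 · 0.146 · 0.0132 / 0.000288 = 6645.
Re > 4000 → turbulent. Relative roughness ε/D = 0.000356/0.0132 = 0.027. Swamee-Jain: f = 0.25/(log₁₀[0.027/3.7 + 5.74/6645^0.9])² = 0.25/(log₁₀[0.00729 + 0.00208])² = 0.25/(-2.028)² = 0.06078.
Darcy-Weisbach: ΔP = f(L/D)(ρV²/2) = 0.06078·(348/0.0132)·(993·0.146²/2) = 0.06078·2.636e+04·10.58 = 1.696e+04 Pa.
Head loss h_f = ΔP/(ρg) = 1.696e+04/(993·9.81) = 1.74 m.

h_f ≈ 1.74 m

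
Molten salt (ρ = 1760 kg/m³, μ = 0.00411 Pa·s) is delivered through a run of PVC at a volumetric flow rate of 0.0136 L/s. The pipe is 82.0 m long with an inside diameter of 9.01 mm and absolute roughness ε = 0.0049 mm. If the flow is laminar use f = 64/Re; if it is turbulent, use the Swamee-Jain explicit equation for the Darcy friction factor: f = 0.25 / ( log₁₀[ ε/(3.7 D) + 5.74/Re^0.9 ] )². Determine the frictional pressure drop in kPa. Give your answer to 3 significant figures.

Q = 0.0136 L/s = 0.0136/1000 = 1.36e-05 m³/s.
Cross-sectional area A = πD²/4 = π(0.00901)²/4 = 6.376e-05 m²; mean velocity V = Q/A = 1.36e-05/6.376e-05 = 0.2133 m/s.
Reynolds number Re = ρVD/μ = 1760 · 0.2133 · 0.00901 / 0.00411 = 823.
Re < 2300 → laminar flow, so f = 64/Re = 64/823 = 0.07777 (the turbulent correlation is not needed).
Darcy-Weisbach: ΔP = f(L/D)(ρV²/2) = 0.07777·(82/0.00901)·(1760·0.2133²/2) = 0.07777·9101·40.04 = 2.834e+04 Pa.
ΔP = 2.834e+04 Pa = 28.3 kPa.

ΔP ≈ 28.3 kPa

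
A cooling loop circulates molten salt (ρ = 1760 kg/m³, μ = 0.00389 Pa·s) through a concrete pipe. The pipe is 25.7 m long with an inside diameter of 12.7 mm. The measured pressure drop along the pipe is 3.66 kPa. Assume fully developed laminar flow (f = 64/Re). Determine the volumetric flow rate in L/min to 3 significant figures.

Q ≈ 1.40 L/min

For laminar flow, f = 64/Re with Re = ρVD/μ, so Darcy-Weisbach reduces to ΔP = 32μLV/D². Solving for V: V = ΔP·D²/(32μL) = 3660·(0.0127)²/(32·0.00389·25.7) = 0.1845 m/s.
Check: Re = ρVD/μ = 1760·0.1845·0.0127/0.00389 = 1060 < 2300, so the laminar assumption holds.
Q = V·A = 0.1845·(π/4·0.0127²) = 2.338e-05 m³/s = 1.40 L/min.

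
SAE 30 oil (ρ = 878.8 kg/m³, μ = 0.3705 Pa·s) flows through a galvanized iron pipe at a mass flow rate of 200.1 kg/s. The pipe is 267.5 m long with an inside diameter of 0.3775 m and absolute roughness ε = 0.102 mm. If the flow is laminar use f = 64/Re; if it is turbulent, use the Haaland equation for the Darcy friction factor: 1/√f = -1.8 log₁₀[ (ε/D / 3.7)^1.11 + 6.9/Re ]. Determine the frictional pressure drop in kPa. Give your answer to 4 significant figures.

A = πD²/4 = π(0.3775)²/4 = 0.1119 m²; mean velocity V = ṁ/(ρA) = 200.1/(878.8 · 0.1119) = 2.034 m/s.
Reynolds number Re = ρVD/μ = 878.8 · 2.034 · 0.3775 / 0.37 = 1822.
Re < 2300 → laminar flow, so f = 64/Re = 64/1822 = 0.03513 (the turbulent correlation is not needed).
Darcy-Weisbach: ΔP = f(L/D)(ρV²/2) = 0.03513·(267.5/0.3775)·(878.8·2.034²/2) = 0.03513·708.6·1819 = 4.528e+04 Pa.
ΔP = 4.528e+04 Pa = 45.28 kPa.

ΔP ≈ 45.28 kPa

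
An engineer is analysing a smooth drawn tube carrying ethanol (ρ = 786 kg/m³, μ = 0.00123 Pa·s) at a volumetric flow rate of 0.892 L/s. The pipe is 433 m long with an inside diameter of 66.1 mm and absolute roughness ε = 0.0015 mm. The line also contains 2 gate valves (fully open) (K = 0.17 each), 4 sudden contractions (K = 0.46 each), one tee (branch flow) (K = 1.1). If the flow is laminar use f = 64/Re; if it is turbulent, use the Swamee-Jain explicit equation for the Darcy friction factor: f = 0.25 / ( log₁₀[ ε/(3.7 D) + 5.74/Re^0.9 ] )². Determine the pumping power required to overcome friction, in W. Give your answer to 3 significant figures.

P ≈ 4.77 W

Q = 0.892 L/s = 0.892/1000 = 0.000892 m³/s.
Cross-sectional area A = πD²/4 = π(0.0661)²/4 = 0.003432 m²; mean velocity V = Q/A = 0.000892/0.003432 = 0.2599 m/s.
Reynolds number Re = ρVD/μ = 786 · 0.2599 · 0.0661 / 0.00123 = 1.098e+04.
Re > 4000 → turbulent. Relative roughness ε/D = 1.5e-06/0.0661 = 2.27e-05. Swamee-Jain: f = 0.25/(log₁₀[2.27e-05/3.7 + 5.74/1.098e+04^0.9])² = 0.25/(log₁₀[6.13e-06 + 0.00133])² = 0.25/(-2.876)² = 0.03023.
Total minor-loss coefficient ΣK = 2·0.17 + 4·0.46 + 1·1.1 = 3.28.
ΔP = [f·L/D + ΣK]·(ρV²/2) = [0.03023·433/0.0661 + 3.28]·(786·0.2599²/2) = [198 + 3.28]·26.55 = 5346 Pa.
Pumping power P = QΔP = 0.000892·5346 = 4.769 W = 4.77 W.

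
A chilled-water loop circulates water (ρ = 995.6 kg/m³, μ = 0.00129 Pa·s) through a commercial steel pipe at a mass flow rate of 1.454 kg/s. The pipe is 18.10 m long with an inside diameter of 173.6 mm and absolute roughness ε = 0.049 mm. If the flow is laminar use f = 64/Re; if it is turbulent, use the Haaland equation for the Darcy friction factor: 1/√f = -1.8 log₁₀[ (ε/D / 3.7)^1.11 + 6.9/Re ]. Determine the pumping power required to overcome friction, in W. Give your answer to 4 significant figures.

P ≈ 0.009482 W

A = πD²/4 = π(0.1736)²/4 = 0.02367 m²; mean velocity V = ṁ/(ρA) = 1.454/(995.6 · 0.02367) = 0.0617 m/s.
Reynolds number Re = ρVD/μ = 995.6 · 0.0617 · 0.1736 / 0.00129 = 8267.
Re > 4000 → turbulent. Relative roughness ε/D = 4.9e-05/0.1736 = 0.000282. Haaland: 1/√f = -1.8 log₁₀[(0.000282/3.7)^1.11 + 6.9/8267] = -1.8 log₁₀[2.69e-05 + 0.000835] = 5.516, so f = 0.03286.
Darcy-Weisbach: ΔP = f(L/D)(ρV²/2) = 0.03286·(18.1/0.1736)·(995.6·0.0617²/2) = 0.03286·104.3·1.895 = 6.493 Pa.
Q = ṁ/ρ = 1.454/995.6 = 0.00146 m³/s.
Pumping power P = QΔP = 0.00146·6.493 = 0.0094824 W = 0.009482 W.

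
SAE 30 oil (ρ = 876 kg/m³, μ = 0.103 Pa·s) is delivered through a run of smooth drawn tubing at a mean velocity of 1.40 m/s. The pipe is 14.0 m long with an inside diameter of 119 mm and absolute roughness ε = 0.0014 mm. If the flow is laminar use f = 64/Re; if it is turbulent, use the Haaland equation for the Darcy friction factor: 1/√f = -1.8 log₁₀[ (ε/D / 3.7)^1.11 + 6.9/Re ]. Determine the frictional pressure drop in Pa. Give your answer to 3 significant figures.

Reynolds number Re = ρVD/μ = 876 · 1.4 · 0.119 / 0.103 = 1417.
Re < 2300 → laminar flow, so f = 64/Re = 64/1417 = 0.04517 (the turbulent correlation is not needed).
Darcy-Weisbach: ΔP = f(L/D)(ρV²/2) = 0.04517·(14/0.119)·(876·1.4²/2) = 0.04517·117.6·858.5 = 4562 Pa.

ΔP ≈ 4560 Pa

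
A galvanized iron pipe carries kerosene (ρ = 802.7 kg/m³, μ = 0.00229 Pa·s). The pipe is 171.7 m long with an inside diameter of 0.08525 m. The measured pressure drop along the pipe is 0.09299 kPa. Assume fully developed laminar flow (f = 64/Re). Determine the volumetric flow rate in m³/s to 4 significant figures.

For laminar flow, f = 64/Re with Re = ρVD/μ, so Darcy-Weisbach reduces to ΔP = 32μLV/D². Solving for V: V = ΔP·D²/(32μL) = 92.99·(0.08525)²/(32·0.00229·171.7) = 0.05371 m/s.
Check: Re = ρVD/μ = 802.7·0.05371·0.08525/0.00229 = 1605 < 2300, so the laminar assumption holds.
Q = V·A = 0.05371·(π/4·0.08525²) = 0.0003066 m³/s = 3.066×10^-4 m³/s.

Q ≈ 3.066×10^-4 m³/s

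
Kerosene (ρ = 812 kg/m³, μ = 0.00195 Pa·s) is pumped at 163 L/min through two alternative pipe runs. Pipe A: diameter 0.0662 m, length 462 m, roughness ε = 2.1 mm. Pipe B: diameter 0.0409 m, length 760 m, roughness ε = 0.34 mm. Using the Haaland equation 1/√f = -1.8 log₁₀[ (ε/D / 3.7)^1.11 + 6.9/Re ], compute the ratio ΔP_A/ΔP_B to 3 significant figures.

ΔP_A/ΔP_B ≈ 0.0877

Pipe A: V = Q/A = 0.002717/0.003442 = 0.7893 m/s; Re = 2.176e+04; ε/D = 0.0317; Haaland → f = 0.06001; ΔP_A = f(L/D)(ρV²/2) = 1.059e+05 Pa.
Pipe B: V = Q/A = 0.002717/0.001314 = 2.068 m/s; Re = 3.522e+04; ε/D = 0.00831; Haaland → f = 0.03743; ΔP_B = f(L/D)(ρV²/2) = 1.208e+06 Pa.
ΔP_A/ΔP_B = 1.059e+05/1.208e+06 = 0.0877.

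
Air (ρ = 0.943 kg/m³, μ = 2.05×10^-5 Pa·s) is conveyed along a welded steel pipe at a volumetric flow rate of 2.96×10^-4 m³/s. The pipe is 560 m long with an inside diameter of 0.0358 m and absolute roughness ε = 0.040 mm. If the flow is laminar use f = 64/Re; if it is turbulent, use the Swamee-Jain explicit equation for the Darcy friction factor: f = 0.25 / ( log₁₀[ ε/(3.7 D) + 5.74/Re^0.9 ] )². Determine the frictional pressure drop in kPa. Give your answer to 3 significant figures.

Cross-sectional area A = πD²/4 = π(0.0358)²/4 = 0.001007 m²; mean velocity V = Q/A = 0.000296/0.001007 = 0.2941 m/s.
Reynolds number Re = ρVD/μ = 0.943 · 0.2941 · 0.0358 / 2.05e-05 = 484.3.
Re < 2300 → laminar flow, so f = 64/Re = 64/484.3 = 0.1322 (the turbulent correlation is not needed).
Darcy-Weisbach: ΔP = f(L/D)(ρV²/2) = 0.1322·(560/0.0358)·(0.943·0.2941²/2) = 0.1322·1.564e+04·0.04077 = 84.29 Pa.
ΔP = 84.29 Pa = 0.0843 kPa.

ΔP ≈ 0.0843 kPa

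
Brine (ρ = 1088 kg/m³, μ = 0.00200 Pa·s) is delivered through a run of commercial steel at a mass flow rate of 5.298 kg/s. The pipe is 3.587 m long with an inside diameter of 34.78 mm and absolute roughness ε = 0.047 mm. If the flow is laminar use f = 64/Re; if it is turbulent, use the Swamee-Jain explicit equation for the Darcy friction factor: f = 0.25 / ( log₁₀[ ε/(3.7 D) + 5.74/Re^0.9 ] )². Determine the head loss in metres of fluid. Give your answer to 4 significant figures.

A = πD²/4 = π(0.03478)²/4 = 0.0009501 m²; mean velocity V = ṁ/(ρA) = 5.298/(1088 · 0.0009501) = 5.125 m/s.
Reynolds number Re = ρVD/μ = 1088 · 5.125 · 0.03478 / 0.002 = 9.698e+04.
Re > 4000 → turbulent. Relative roughness ε/D = 4.7e-05/0.03478 = 0.00135. Swamee-Jain: f = 0.25/(log₁₀[0.00135/3.7 + 5.74/9.698e+04^0.9])² = 0.25/(log₁₀[0.000365 + 0.000187])² = 0.25/(-3.258)² = 0.02355.
Darcy-Weisbach: ΔP = f(L/D)(ρV²/2) = 0.02355·(3.587/0.03478)·(1088·5.125²/2) = 0.02355·103.1·1.429e+04 = 3.471e+04 Pa.
Head loss h_f = ΔP/(ρg) = 3.471e+04/(1088·9.81) = 3.252 m.

h_f ≈ 3.252 m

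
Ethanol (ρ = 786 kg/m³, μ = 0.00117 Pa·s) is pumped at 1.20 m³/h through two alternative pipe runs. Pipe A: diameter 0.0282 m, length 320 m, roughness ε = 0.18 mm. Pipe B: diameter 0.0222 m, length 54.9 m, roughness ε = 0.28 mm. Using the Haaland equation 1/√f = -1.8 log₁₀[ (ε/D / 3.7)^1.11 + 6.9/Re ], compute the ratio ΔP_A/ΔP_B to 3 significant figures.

Pipe A: V = Q/A = 0.0003333/0.0006246 = 0.5337 m/s; Re = 1.011e+04; ε/D = 0.00638; Haaland → f = 0.03901; ΔP_A = f(L/D)(ρV²/2) = 4.955e+04 Pa.
Pipe B: V = Q/A = 0.0003333/0.0003871 = 0.8612 m/s; Re = 1.284e+04; ε/D = 0.0126; Haaland → f = 0.04473; ΔP_B = f(L/D)(ρV²/2) = 3.224e+04 Pa.
ΔP_A/ΔP_B = 4.955e+04/3.224e+04 = 1.54.

ΔP_A/ΔP_B ≈ 1.54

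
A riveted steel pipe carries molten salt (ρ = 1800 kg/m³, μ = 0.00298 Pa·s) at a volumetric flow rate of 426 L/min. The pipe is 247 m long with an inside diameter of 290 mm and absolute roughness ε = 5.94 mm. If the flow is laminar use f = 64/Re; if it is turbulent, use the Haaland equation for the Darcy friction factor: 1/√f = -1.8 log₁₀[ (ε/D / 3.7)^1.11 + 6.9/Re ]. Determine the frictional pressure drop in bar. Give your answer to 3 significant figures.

Q = 426 L/min = 426/60000 = 0.0071 m³/s.
Cross-sectional area A = πD²/4 = π(0.29)²/4 = 0.06605 m²; mean velocity V = Q/A = 0.0071/0.06605 = 0.1075 m/s.
Reynolds number Re = ρVD/μ = 1800 · 0.1075 · 0.29 / 0.00298 = 1.883e+04.
Re > 4000 → turbulent. Relative roughness ε/D = 0.00594/0.29 = 0.0205. Haaland: 1/√f = -1.8 log₁₀[(0.0205/3.7)^1.11 + 6.9/1.883e+04] = -1.8 log₁₀[0.00313 + 0.000366] = 4.422, so f = 0.05113.
Darcy-Weisbach: ΔP = f(L/D)(ρV²/2) = 0.05113·(247/0.29)·(1800·0.1075²/2) = 0.05113·851.7·10.4 = 452.9 Pa.
ΔP = 452.9 Pa = 0.00453 bar.

ΔP ≈ 0.00453 bar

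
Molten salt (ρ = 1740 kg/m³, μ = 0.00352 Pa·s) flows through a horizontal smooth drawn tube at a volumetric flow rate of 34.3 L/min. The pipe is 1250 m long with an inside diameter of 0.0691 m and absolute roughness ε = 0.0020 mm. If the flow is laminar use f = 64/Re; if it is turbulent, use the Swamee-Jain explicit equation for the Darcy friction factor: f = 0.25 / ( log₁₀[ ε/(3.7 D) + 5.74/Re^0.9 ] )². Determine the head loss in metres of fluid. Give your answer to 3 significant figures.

h_f ≈ 0.802 m

Q = 34.3 L/min = 34.3/60000 = 0.0005717 m³/s.
Cross-sectional area A = πD²/4 = π(0.0691)²/4 = 0.00375 m²; mean velocity V = Q/A = 0.0005717/0.00375 = 0.1524 m/s.
Reynolds number Re = ρVD/μ = 1740 · 0.1524 · 0.0691 / 0.00352 = 5207.
Re > 4000 → turbulent. Relative roughness ε/D = 2e-06/0.0691 = 2.89e-05. Swamee-Jain: f = 0.25/(log₁₀[2.89e-05/3.7 + 5.74/5207^0.9])² = 0.25/(log₁₀[7.82e-06 + 0.00259])² = 0.25/(-2.585)² = 0.03742.
Darcy-Weisbach: ΔP = f(L/D)(ρV²/2) = 0.03742·(1250/0.0691)·(1740·0.1524²/2) = 0.03742·1.809e+04·20.22 = 1.369e+04 Pa.
Head loss h_f = ΔP/(ρg) = 1.369e+04/(1740·9.81) = 0.802 m.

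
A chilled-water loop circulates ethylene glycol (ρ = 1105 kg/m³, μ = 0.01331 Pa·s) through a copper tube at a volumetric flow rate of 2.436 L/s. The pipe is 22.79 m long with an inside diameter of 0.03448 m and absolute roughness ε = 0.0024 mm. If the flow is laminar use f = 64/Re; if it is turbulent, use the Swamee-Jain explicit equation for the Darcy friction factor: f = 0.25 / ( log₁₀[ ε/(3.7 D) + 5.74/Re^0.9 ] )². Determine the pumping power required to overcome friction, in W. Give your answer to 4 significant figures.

Q = 2.436 L/s = 2.436/1000 = 0.002436 m³/s.
Cross-sectional area A = πD²/4 = π(0.03448)²/4 = 0.0009337 m²; mean velocity V = Q/A = 0.002436/0.0009337 = 2.609 m/s.
Reynolds number Re = ρVD/μ = 1105 · 2.609 · 0.03448 / 0.0133 = 7468.
Re > 4000 → turbulent. Relative roughness ε/D = 2.4e-06/0.03448 = 6.96e-05. Swamee-Jain: f = 0.25/(log₁₀[6.96e-05/3.7 + 5.74/7468^0.9])² = 0.25/(log₁₀[1.88e-05 + 0.00188])² = 0.25/(-2.723)² = 0.03373.
Darcy-Weisbach: ΔP = f(L/D)(ρV²/2) = 0.03373·(22.79/0.03448)·(1105·2.609²/2) = 0.03373·661·3760 = 8.383e+04 Pa.
Pumping power P = QΔP = 0.002436·8.383e+04 = 204.20 W = 204.2 W.

P ≈ 204.2 W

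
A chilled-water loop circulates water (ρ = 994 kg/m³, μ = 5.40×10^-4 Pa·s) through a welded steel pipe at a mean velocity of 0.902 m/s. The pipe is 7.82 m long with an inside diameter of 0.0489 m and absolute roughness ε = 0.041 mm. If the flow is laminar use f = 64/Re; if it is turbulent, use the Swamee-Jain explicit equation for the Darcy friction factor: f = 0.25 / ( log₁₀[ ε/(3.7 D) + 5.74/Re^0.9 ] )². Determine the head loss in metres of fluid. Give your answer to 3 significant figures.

Reynolds number Re = ρVD/μ = 994 · 0.902 · 0.0489 / 0.00054 = 8.119e+04.
Re > 4000 → turbulent. Relative roughness ε/D = 4.1e-05/0.0489 = 0.000838. Swamee-Jain: f = 0.25/(log₁₀[0.000838/3.7 + 5.74/8.119e+04^0.9])² = 0.25/(log₁₀[0.000227 + 0.000219])² = 0.25/(-3.351)² = 0.02226.
Darcy-Weisbach: ΔP = f(L/D)(ρV²/2) = 0.02226·(7.82/0.0489)·(994·0.902²/2) = 0.02226·159.9·404.4 = 1440 Pa.
Head loss h_f = ΔP/(ρg) = 1440/(994·9.81) = 0.148 m.

h_f ≈ 0.148 m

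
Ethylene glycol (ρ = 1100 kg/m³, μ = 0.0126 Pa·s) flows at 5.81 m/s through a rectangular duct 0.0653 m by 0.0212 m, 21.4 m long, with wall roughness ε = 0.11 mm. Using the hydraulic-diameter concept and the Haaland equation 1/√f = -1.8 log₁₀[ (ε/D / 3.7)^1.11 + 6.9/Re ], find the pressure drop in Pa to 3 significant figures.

Hydraulic diameter D_h = 4A/P = 4·(0.0653·0.0212)/(2·(0.0653+0.0212)) = 0.005537/0.173 = 0.03201 m.
Re = ρVD_h/μ = 1100·5.81·0.03201/0.0126 = 1.624e+04.
ε/D_h = 0.00011/0.03201 = 0.00344; Haaland gives 1/√f = -1.8 log₁₀[0.000431+0.000425] = 5.522, so f = 0.0328.
ΔP = f(L/D_h)(ρV²/2) = 0.0328·21.4/0.03201·1.857e+04 = 4.071e+05 Pa.

ΔP ≈ 407000 Pa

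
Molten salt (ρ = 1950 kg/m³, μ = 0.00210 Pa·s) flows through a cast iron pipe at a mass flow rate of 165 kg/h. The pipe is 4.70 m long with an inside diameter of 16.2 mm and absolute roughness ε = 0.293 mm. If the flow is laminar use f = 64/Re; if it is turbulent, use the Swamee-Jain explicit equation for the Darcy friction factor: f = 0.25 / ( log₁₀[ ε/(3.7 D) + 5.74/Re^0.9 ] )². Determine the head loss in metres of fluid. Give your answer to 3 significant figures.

ṁ = 165 kg/h = 165/3600 = 0.04583 kg/s.
A = πD²/4 = π(0.0162)²/4 = 0.0002061 m²; mean velocity V = ṁ/(ρA) = 0.04583/(1950 · 0.0002061) = 0.114 m/s.
Reynolds number Re = ρVD/μ = 1950 · 0.114 · 0.0162 / 0.0021 = 1715.
Re < 2300 → laminar flow, so f = 64/Re = 64/1715 = 0.03731 (the turbulent correlation is not needed).
Darcy-Weisbach: ΔP = f(L/D)(ρV²/2) = 0.03731·(4.7/0.0162)·(1950·0.114²/2) = 0.03731·290.1·12.68 = 137.2 Pa.
Head loss h_f = ΔP/(ρg) = 137.2/(1950·9.81) = 0.00717 m.

h_f ≈ 0.00717 m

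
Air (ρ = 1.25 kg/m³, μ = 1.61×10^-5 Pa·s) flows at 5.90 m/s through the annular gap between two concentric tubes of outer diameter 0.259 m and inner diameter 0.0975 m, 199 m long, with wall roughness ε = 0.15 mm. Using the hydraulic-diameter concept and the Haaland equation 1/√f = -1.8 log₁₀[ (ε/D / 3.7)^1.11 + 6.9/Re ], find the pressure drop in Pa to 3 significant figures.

Hydraulic diameter D_h = 4A/P = D_o - D_i = 0.259 - 0.0975 = 0.1615 m.
Re = ρVD_h/μ = 1.25·5.9·0.1615/1.61e-05 = 7.398e+04.
ε/D_h = 0.00015/0.1615 = 0.000929; Haaland gives 1/√f = -1.8 log₁₀[0.000101+9.33e-05] = 6.681, so f = 0.0224.
ΔP = f(L/D_h)(ρV²/2) = 0.0224·199/0.1615·21.76 = 600.5 Pa.

ΔP ≈ 601 Pa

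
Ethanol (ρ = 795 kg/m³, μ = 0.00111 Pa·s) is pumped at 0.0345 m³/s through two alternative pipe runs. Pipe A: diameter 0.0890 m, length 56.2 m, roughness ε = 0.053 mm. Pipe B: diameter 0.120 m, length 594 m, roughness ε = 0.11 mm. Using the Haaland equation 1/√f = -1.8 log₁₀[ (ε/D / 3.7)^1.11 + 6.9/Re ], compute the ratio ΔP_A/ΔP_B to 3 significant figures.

Pipe A: V = Q/A = 0.0345/0.006221 = 5.546 m/s; Re = 3.535e+05; ε/D = 0.000596; Haaland → f = 0.01844; ΔP_A = f(L/D)(ρV²/2) = 1.424e+05 Pa.
Pipe B: V = Q/A = 0.0345/0.01131 = 3.05 m/s; Re = 2.622e+05; ε/D = 0.000917; Haaland → f = 0.02029; ΔP_B = f(L/D)(ρV²/2) = 3.714e+05 Pa.
ΔP_A/ΔP_B = 1.424e+05/3.714e+05 = 0.383.

ΔP_A/ΔP_B ≈ 0.383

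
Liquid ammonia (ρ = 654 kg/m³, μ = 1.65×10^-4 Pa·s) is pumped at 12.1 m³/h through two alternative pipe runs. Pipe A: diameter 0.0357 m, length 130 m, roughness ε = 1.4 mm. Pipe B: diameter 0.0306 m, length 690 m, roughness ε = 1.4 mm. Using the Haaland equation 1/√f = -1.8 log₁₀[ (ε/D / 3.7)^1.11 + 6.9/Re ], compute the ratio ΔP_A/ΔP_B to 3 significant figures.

Pipe A: V = Q/A = 0.003361/0.001001 = 3.358 m/s; Re = 4.751e+05; ε/D = 0.0392; Haaland → f = 0.06429; ΔP_A = f(L/D)(ρV²/2) = 8.632e+05 Pa.
Pipe B: V = Q/A = 0.003361/0.0007354 = 4.57 m/s; Re = 5.543e+05; ε/D = 0.0458; Haaland → f = 0.06887; ΔP_B = f(L/D)(ρV²/2) = 1.061e+07 Pa.
ΔP_A/ΔP_B = 8.632e+05/1.061e+07 = 0.0814.

ΔP_A/ΔP_B ≈ 0.0814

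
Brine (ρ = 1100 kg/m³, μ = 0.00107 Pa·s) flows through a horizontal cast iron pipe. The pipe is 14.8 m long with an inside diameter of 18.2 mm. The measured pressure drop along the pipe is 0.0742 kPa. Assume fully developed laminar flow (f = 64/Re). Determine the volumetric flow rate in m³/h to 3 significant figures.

For laminar flow, f = 64/Re with Re = ρVD/μ, so Darcy-Weisbach reduces to ΔP = 32μLV/D². Solving for V: V = ΔP·D²/(32μL) = 74.2·(0.0182)²/(32·0.00107·14.8) = 0.0485 m/s.
Check: Re = ρVD/μ = 1100·0.0485·0.0182/0.00107 = 907.5 < 2300, so the laminar assumption holds.
Q = V·A = 0.0485·(π/4·0.0182²) = 1.262e-05 m³/s = 0.0454 m³/h.

Q ≈ 0.0454 m³/h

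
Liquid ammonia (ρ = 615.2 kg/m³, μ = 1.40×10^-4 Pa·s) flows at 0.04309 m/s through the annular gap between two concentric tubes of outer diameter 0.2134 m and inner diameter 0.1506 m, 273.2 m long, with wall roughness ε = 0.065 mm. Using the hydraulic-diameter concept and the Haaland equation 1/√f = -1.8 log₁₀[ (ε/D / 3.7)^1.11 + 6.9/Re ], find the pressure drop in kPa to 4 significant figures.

ΔP ≈ 0.07686 kPa

Hydraulic diameter D_h = 4A/P = D_o - D_i = 0.2134 - 0.1506 = 0.0628 m.
Re = ρVD_h/μ = 615.2·0.04309·0.0628/0.00014 = 1.189e+04.
ε/D_h = 6.5e-05/0.0628 = 0.00104; Haaland gives 1/√f = -1.8 log₁₀[0.000114+0.00058] = 5.686, so f = 0.03094.
ΔP = f(L/D_h)(ρV²/2) = 0.03094·273.2/0.0628·0.5711 = 76.86 Pa.
ΔP = 0.07686 kPa.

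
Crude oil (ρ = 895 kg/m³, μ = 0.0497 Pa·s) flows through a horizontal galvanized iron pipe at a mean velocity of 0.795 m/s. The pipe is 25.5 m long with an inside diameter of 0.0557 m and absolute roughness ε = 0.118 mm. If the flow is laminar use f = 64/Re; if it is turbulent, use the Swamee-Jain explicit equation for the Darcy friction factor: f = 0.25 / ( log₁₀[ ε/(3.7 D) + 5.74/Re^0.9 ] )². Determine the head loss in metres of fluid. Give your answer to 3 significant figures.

Reynolds number Re = ρVD/μ = 895 · 0.795 · 0.0557 / 0.0497 = 797.4.
Re < 2300 → laminar flow, so f = 64/Re = 64/797.4 = 0.08026 (the turbulent correlation is not needed).
Darcy-Weisbach: ΔP = f(L/D)(ρV²/2) = 0.08026·(25.5/0.0557)·(895·0.795²/2) = 0.08026·457.8·282.8 = 1.039e+04 Pa.
Head loss h_f = ΔP/(ρg) = 1.039e+04/(895·9.81) = 1.18 m.

h_f ≈ 1.18 m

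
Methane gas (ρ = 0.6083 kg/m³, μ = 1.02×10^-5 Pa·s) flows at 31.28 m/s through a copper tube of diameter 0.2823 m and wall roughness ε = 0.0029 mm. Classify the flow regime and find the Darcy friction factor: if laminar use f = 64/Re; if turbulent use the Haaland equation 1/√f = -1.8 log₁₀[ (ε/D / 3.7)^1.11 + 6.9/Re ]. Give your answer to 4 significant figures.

Re = ρVD/μ = 0.6083·31.28·0.2823/1.02e-05 = 5.266e+05.
Re > 4000 → turbulent. ε/D = 2.9e-06/0.2823 = 1.03e-05; Haaland: 1/√f = -1.8 log₁₀[6.8e-07 + 1.31e-05] = 8.749, so f = 0.01306.

f ≈ 0.01306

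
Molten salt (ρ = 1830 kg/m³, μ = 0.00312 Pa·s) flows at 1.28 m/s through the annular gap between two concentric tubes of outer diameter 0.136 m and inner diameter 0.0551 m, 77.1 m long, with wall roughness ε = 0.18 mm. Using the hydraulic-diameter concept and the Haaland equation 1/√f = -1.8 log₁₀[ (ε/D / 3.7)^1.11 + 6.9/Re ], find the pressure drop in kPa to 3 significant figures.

ΔP ≈ 37.7 kPa

Hydraulic diameter D_h = 4A/P = D_o - D_i = 0.136 - 0.0551 = 0.0809 m.
Re = ρVD_h/μ = 1830·1.28·0.0809/0.00312 = 6.074e+04.
ε/D_h = 0.00018/0.0809 = 0.00222; Haaland gives 1/√f = -1.8 log₁₀[0.000266+0.000114] = 6.157, so f = 0.02638.
ΔP = f(L/D_h)(ρV²/2) = 0.02638·77.1/0.0809·1499 = 3.769e+04 Pa.
ΔP = 37.7 kPa.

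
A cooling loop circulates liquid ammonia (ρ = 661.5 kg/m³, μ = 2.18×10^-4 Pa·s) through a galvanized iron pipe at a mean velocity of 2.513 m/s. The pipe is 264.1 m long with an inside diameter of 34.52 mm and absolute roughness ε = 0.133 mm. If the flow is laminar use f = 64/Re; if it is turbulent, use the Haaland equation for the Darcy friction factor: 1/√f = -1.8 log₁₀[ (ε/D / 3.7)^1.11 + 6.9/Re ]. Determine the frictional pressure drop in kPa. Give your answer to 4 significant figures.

Reynolds number Re = ρVD/μ = 661.5 · 2.513 · 0.03452 / 0.000218 = 2.632e+05.
Re > 4000 → turbulent. Relative roughness ε/D = 0.000133/0.03452 = 0.00385. Haaland: 1/√f = -1.8 log₁₀[(0.00385/3.7)^1.11 + 6.9/2.632e+05] = -1.8 log₁₀[0.000489 + 2.62e-05] = 5.918, so f = 0.02855.
Darcy-Weisbach: ΔP = f(L/D)(ρV²/2) = 0.02855·(264.1/0.03452)·(661.5·2.513²/2) = 0.02855·7651·2089 = 4.563e+05 Pa.
ΔP = 4.563e+05 Pa = 456.3 kPa.

ΔP ≈ 456.3 kPa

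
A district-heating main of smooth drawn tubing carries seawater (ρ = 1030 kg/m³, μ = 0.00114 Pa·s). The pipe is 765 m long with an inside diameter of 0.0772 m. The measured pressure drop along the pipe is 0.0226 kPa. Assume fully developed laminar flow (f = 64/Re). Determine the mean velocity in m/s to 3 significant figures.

For laminar flow, f = 64/Re with Re = ρVD/μ, so Darcy-Weisbach reduces to ΔP = 32μLV/D². Solving for V: V = ΔP·D²/(32μL) = 22.6·(0.0772)²/(32·0.00114·765) = 0.004826 m/s.
Check: Re = ρVD/μ = 1030·0.004826·0.0772/0.00114 = 336.6 < 2300, so the laminar assumption holds.

V ≈ 0.00483 m/s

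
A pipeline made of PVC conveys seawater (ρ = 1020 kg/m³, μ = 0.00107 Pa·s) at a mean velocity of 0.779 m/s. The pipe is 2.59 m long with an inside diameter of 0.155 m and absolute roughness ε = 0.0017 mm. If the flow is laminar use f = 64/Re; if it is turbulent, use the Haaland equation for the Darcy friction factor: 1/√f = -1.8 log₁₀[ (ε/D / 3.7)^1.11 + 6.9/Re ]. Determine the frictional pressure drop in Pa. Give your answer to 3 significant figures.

ΔP ≈ 89.8 Pa

Reynolds number Re = ρVD/μ = 1020 · 0.779 · 0.155 / 0.00107 = 1.151e+05.
Re > 4000 → turbulent. Relative roughness ε/D = 1.7e-06/0.155 = 1.1e-05. Haaland: 1/√f = -1.8 log₁₀[(1.1e-05/3.7)^1.11 + 6.9/1.151e+05] = -1.8 log₁₀[7.31e-07 + 5.99e-05] = 7.591, so f = 0.01736.
Darcy-Weisbach: ΔP = f(L/D)(ρV²/2) = 0.01736·(2.59/0.155)·(1020·0.779²/2) = 0.01736·16.71·309.5 = 89.76 Pa.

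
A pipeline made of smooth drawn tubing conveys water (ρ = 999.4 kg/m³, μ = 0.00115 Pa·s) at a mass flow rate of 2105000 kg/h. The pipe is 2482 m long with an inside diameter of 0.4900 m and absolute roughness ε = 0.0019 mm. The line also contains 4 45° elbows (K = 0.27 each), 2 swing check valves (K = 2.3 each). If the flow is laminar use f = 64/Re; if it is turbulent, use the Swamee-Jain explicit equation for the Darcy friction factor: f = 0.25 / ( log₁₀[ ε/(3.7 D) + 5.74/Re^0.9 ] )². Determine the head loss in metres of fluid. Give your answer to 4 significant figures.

ṁ = 2105000 kg/h = 2105000/3600 = 584.7 kg/s.
A = πD²/4 = π(0.49)²/4 = 0.1886 m²; mean velocity V = ṁ/(ρA) = 584.7/(999.4 · 0.1886) = 3.103 m/s.
Reynolds number Re = ρVD/μ = 999.4 · 3.103 · 0.49 / 0.00115 = 1.321e+06.
Re > 4000 → turbulent. Relative roughness ε/D = 1.9e-06/0.49 = 3.88e-06. Swamee-Jain: f = 0.25/(log₁₀[3.88e-06/3.7 + 5.74/1.321e+06^0.9])² = 0.25/(log₁₀[1.05e-06 + 1.78e-05])² = 0.25/(-4.725)² = 0.0112.
Total minor-loss coefficient ΣK = 4·0.27 + 2·2.3 = 5.68.
ΔP = [f·L/D + ΣK]·(ρV²/2) = [0.0112·2482/0.49 + 5.68]·(999.4·3.103²/2) = [56.72 + 5.68]·4810 = 3.002e+05 Pa.
Head loss h_f = ΔP/(ρg) = 3.002e+05/(999.4·9.81) = 30.61 m.

h_f ≈ 30.61 m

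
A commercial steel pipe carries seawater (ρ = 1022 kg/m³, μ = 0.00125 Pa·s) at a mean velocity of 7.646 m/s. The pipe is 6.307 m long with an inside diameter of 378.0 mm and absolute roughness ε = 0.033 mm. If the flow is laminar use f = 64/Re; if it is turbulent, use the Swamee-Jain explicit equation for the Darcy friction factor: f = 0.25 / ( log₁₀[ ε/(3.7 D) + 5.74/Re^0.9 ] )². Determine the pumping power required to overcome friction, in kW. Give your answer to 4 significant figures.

P ≈ 5.359 kW

Reynolds number Re = ρVD/μ = 1022 · 7.646 · 0.378 / 0.00125 = 2.363e+06.
Re > 4000 → turbulent. Relative roughness ε/D = 3.3e-05/0.378 = 8.73e-05. Swamee-Jain: f = 0.25/(log₁₀[8.73e-05/3.7 + 5.74/2.363e+06^0.9])² = 0.25/(log₁₀[2.36e-05 + 1.05e-05])² = 0.25/(-4.467)² = 0.01253.
Darcy-Weisbach: ΔP = f(L/D)(ρV²/2) = 0.01253·(6.307/0.378)·(1022·7.646²/2) = 0.01253·16.69·2.987e+04 = 6245 Pa.
Q = V·A = 7.646·0.1122 = 0.858 m³/s.
Pumping power P = QΔP = 0.858·6245 = 5358.9 W = 5.359 kW.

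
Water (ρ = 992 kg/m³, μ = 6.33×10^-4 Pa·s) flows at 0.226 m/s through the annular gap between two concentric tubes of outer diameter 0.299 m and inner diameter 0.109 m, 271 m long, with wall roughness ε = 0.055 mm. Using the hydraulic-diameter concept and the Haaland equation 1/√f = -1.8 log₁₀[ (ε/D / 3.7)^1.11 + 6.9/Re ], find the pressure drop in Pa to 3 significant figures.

ΔP ≈ 739 Pa

Hydraulic diameter D_h = 4A/P = D_o - D_i = 0.299 - 0.109 = 0.19 m.
Re = ρVD_h/μ = 992·0.226·0.19/0.000633 = 6.729e+04.
ε/D_h = 5.5e-05/0.19 = 0.000289; Haaland gives 1/√f = -1.8 log₁₀[2.76e-05+0.000103] = 6.994, so f = 0.02044.
ΔP = f(L/D_h)(ρV²/2) = 0.02044·271/0.19·25.33 = 738.7 Pa.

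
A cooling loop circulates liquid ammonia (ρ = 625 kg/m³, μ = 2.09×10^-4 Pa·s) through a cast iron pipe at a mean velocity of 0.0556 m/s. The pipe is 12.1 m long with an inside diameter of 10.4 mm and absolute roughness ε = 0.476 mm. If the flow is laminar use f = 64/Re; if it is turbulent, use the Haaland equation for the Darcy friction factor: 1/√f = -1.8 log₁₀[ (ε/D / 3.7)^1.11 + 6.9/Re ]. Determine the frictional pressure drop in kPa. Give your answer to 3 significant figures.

ΔP ≈ 0.0416 kPa

Reynolds number Re = ρVD/μ = 625 · 0.0556 · 0.0104 / 0.000209 = 1729.
Re < 2300 → laminar flow, so f = 64/Re = 64/1729 = 0.03701 (the turbulent correlation is not needed).
Darcy-Weisbach: ΔP = f(L/D)(ρV²/2) = 0.03701·(12.1/0.0104)·(625·0.0556²/2) = 0.03701·1163·0.966 = 41.6 Pa.
ΔP = 41.6 Pa = 0.0416 kPa.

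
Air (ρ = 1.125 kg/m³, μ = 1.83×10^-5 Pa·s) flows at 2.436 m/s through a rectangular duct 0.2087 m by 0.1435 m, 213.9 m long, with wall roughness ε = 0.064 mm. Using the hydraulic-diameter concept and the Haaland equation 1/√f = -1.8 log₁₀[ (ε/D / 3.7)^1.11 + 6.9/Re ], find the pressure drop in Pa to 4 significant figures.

ΔP ≈ 105.1 Pa

Hydraulic diameter D_h = 4A/P = 4·(0.2087·0.1435)/(2·(0.2087+0.1435)) = 0.1198/0.7044 = 0.1701 m.
Re = ρVD_h/μ = 1.125·2.436·0.1701/1.83e-05 = 2.547e+04.
ε/D_h = 6.4e-05/0.1701 = 0.000376; Haaland gives 1/√f = -1.8 log₁₀[3.7e-05+0.000271] = 6.321, so f = 0.02503.
ΔP = f(L/D_h)(ρV²/2) = 0.02503·213.9/0.1701·3.338 = 105.1 Pa.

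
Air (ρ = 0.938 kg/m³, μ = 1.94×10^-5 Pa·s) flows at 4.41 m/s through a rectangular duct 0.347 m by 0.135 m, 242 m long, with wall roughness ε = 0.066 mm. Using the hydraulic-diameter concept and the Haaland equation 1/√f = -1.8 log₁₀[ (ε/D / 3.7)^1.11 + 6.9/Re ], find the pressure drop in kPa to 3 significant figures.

Hydraulic diameter D_h = 4A/P = 4·(0.347·0.135)/(2·(0.347+0.135)) = 0.1874/0.964 = 0.1944 m.
Re = ρVD_h/μ = 0.938·4.41·0.1944/1.94e-05 = 4.145e+04.
ε/D_h = 6.6e-05/0.1944 = 0.00034; Haaland gives 1/√f = -1.8 log₁₀[3.3e-05+0.000166] = 6.66, so f = 0.02254.
ΔP = f(L/D_h)(ρV²/2) = 0.02254·242/0.1944·9.121 = 256 Pa.
ΔP = 0.256 kPa.

ΔP ≈ 0.256 kPa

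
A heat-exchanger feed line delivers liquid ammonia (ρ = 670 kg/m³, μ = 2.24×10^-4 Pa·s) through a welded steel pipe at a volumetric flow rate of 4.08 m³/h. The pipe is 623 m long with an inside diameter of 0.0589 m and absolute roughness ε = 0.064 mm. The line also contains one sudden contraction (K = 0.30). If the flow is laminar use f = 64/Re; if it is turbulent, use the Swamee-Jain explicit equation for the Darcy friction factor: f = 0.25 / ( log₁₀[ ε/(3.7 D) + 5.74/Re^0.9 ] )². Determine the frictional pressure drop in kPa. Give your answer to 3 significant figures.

Q = 4.08 m³/h = 4.08/3600 = 0.001133 m³/s.
Cross-sectional area A = πD²/4 = π(0.0589)²/4 = 0.002725 m²; mean velocity V = Q/A = 0.001133/0.002725 = 0.4159 m/s.
Reynolds number Re = ρVD/μ = 670 · 0.4159 · 0.0589 / 0.000224 = 7.328e+04.
Re > 4000 → turbulent. Relative roughness ε/D = 6.4e-05/0.0589 = 0.00109. Swamee-Jain: f = 0.25/(log₁₀[0.00109/3.7 + 5.74/7.328e+04^0.9])² = 0.25/(log₁₀[0.000294 + 0.00024])² = 0.25/(-3.273)² = 0.02334.
Total minor-loss coefficient ΣK = 1·0.3 = 0.3.
ΔP = [f·L/D + ΣK]·(ρV²/2) = [0.02334·623/0.0589 + 0.3]·(670·0.4159²/2) = [246.9 + 0.3]·57.96 = 1.433e+04 Pa.
ΔP = 1.433e+04 Pa = 14.3 kPa.

ΔP ≈ 14.3 kPa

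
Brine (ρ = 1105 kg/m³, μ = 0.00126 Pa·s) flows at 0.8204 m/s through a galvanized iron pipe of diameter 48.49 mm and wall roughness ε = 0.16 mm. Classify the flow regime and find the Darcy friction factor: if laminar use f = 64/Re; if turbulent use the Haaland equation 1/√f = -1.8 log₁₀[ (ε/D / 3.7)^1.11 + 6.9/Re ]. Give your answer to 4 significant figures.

f ≈ 0.02986

Re = ρVD/μ = 1105·0.8204·0.04849/0.00126 = 3.489e+04.
Re > 4000 → turbulent. ε/D = 0.00016/0.04849 = 0.0033; Haaland: 1/√f = -1.8 log₁₀[0.000412 + 0.000198] = 5.787, so f = 0.02986.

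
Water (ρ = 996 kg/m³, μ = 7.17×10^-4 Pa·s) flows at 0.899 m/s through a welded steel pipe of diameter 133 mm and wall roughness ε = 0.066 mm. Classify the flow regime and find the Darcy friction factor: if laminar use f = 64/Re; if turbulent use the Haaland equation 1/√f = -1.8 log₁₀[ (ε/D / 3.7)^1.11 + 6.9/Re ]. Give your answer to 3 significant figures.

f ≈ 0.0189

Re = ρVD/μ = 996·0.899·0.133/0.000717 = 1.661e+05.
Re > 4000 → turbulent. ε/D = 6.6e-05/0.133 = 0.000496; Haaland: 1/√f = -1.8 log₁₀[5.03e-05 + 4.15e-05] = 7.267, so f = 0.01894.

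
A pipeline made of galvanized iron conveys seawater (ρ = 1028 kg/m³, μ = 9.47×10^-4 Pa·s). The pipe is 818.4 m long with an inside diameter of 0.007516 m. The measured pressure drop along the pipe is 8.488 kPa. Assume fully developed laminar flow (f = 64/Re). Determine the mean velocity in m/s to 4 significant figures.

V ≈ 0.01933 m/s

For laminar flow, f = 64/Re with Re = ρVD/μ, so Darcy-Weisbach reduces to ΔP = 32μLV/D². Solving for V: V = ΔP·D²/(32μL) = 8488·(0.007516)²/(32·0.000947·818.4) = 0.01933 m/s.
Check: Re = ρVD/μ = 1028·0.01933·0.007516/0.000947 = 157.7 < 2300, so the laminar assumption holds.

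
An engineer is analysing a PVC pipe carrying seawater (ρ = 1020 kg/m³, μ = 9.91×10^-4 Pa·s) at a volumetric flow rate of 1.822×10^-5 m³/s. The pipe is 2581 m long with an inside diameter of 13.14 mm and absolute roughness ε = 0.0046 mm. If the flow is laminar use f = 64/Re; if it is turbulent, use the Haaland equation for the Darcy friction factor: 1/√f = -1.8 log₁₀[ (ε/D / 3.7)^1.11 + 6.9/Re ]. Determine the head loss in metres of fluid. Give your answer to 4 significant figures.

Cross-sectional area A = πD²/4 = π(0.01314)²/4 = 0.0001356 m²; mean velocity V = Q/A = 1.822e-05/0.0001356 = 0.1344 m/s.
Reynolds number Re = ρVD/μ = 1020 · 0.1344 · 0.01314 / 0.000991 = 1817.
Re < 2300 → laminar flow, so f = 64/Re = 64/1817 = 0.03522 (the turbulent correlation is not needed).
Darcy-Weisbach: ΔP = f(L/D)(ρV²/2) = 0.03522·(2581/0.01314)·(1020·0.1344²/2) = 0.03522·1.964e+05·9.207 = 6.369e+04 Pa.
Head loss h_f = ΔP/(ρg) = 6.369e+04/(1020·9.81) = 6.365 m.

h_f ≈ 6.365 m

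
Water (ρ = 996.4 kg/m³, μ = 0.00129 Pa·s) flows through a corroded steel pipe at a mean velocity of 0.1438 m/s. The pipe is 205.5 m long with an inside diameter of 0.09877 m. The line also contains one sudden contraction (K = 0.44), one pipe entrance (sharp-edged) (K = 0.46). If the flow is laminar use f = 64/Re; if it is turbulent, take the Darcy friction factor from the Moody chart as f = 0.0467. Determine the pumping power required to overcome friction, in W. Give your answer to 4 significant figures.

Reynolds number Re = ρVD/μ = 996.4 · 0.1438 · 0.09877 / 0.00129 = 1.097e+04.
Re > 4000 → turbulent; use the Moody-chart value f = 0.0467.
Total minor-loss coefficient ΣK = 1·0.44 + 1·0.46 = 0.9.
ΔP = [f·L/D + ΣK]·(ρV²/2) = [0.0467·205.5/0.09877 + 0.9]·(996.4·0.1438²/2) = [97.16 + 0.9]·10.3 = 1010 Pa.
Q = V·A = 0.1438·0.007662 = 0.001102 m³/s.
Pumping power P = QΔP = 0.001102·1010 = 1.1131 W = 1.113 W.

P ≈ 1.113 W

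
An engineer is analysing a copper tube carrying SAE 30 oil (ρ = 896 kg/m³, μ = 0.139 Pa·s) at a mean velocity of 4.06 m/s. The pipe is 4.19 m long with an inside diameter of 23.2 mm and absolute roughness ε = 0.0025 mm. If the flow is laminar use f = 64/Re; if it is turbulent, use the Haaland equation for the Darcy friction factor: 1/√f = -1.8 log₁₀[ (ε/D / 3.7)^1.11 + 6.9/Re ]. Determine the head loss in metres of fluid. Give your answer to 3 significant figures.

h_f ≈ 16.0 m

Reynolds number Re = ρVD/μ = 896 · 4.06 · 0.0232 / 0.139 = 607.2.
Re < 2300 → laminar flow, so f = 64/Re = 64/607.2 = 0.1054 (the turbulent correlation is not needed).
Darcy-Weisbach: ΔP = f(L/D)(ρV²/2) = 0.1054·(4.19/0.0232)·(896·4.06²/2) = 0.1054·180.6·7385 = 1.406e+05 Pa.
Head loss h_f = ΔP/(ρg) = 1.406e+05/(896·9.81) = 16.0 m.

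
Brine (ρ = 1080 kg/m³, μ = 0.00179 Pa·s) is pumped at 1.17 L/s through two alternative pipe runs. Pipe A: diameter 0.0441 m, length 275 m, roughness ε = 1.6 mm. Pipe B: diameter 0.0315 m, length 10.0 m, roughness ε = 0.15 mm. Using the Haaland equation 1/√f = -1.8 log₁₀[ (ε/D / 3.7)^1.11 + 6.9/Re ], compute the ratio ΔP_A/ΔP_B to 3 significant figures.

ΔP_A/ΔP_B ≈ 9.88

Pipe A: V = Q/A = 0.00117/0.001527 = 0.766 m/s; Re = 2.038e+04; ε/D = 0.0363; Haaland → f = 0.06347; ΔP_A = f(L/D)(ρV²/2) = 1.254e+05 Pa.
Pipe B: V = Q/A = 0.00117/0.0007793 = 1.501 m/s; Re = 2.853e+04; ε/D = 0.00476; Haaland → f = 0.03285; ΔP_B = f(L/D)(ρV²/2) = 1.269e+04 Pa.
ΔP_A/ΔP_B = 1.254e+05/1.269e+04 = 9.88.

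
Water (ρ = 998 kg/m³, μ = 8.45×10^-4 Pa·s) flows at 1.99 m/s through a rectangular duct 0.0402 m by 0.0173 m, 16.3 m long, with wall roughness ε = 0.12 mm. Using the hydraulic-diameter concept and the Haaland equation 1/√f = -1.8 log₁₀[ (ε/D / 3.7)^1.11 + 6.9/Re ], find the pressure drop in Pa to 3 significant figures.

Hydraulic diameter D_h = 4A/P = 4·(0.0402·0.0173)/(2·(0.0402+0.0173)) = 0.002782/0.115 = 0.02419 m.
Re = ρVD_h/μ = 998·1.99·0.02419/0.000845 = 5.685e+04.
ε/D_h = 0.00012/0.02419 = 0.00496; Haaland gives 1/√f = -1.8 log₁₀[0.000648+0.000121] = 5.605, so f = 0.03183.
ΔP = f(L/D_h)(ρV²/2) = 0.03183·16.3/0.02419·1976 = 4.238e+04 Pa.

ΔP ≈ 42400 Pa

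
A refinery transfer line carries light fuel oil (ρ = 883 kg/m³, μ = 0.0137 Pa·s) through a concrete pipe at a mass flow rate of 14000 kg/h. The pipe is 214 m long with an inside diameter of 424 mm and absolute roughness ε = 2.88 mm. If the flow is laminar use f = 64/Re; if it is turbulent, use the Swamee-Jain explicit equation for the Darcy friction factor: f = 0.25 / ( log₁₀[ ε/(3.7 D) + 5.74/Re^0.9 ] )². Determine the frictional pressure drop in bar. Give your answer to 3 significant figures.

ΔP ≈ 1.63×10^-4 bar

ṁ = 14000 kg/h = 14000/3600 = 3.889 kg/s.
A = πD²/4 = π(0.424)²/4 = 0.1412 m²; mean velocity V = ṁ/(ρA) = 3.889/(883 · 0.1412) = 0.03119 m/s.
Reynolds number Re = ρVD/μ = 883 · 0.03119 · 0.424 / 0.0137 = 852.4.
Re < 2300 → laminar flow, so f = 64/Re = 64/852.4 = 0.07508 (the turbulent correlation is not needed).
Darcy-Weisbach: ΔP = f(L/D)(ρV²/2) = 0.07508·(214/0.424)·(883·0.03119²/2) = 0.07508·504.7·0.4296 = 16.28 Pa.
ΔP = 16.28 Pa = 1.63×10^-4 bar.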